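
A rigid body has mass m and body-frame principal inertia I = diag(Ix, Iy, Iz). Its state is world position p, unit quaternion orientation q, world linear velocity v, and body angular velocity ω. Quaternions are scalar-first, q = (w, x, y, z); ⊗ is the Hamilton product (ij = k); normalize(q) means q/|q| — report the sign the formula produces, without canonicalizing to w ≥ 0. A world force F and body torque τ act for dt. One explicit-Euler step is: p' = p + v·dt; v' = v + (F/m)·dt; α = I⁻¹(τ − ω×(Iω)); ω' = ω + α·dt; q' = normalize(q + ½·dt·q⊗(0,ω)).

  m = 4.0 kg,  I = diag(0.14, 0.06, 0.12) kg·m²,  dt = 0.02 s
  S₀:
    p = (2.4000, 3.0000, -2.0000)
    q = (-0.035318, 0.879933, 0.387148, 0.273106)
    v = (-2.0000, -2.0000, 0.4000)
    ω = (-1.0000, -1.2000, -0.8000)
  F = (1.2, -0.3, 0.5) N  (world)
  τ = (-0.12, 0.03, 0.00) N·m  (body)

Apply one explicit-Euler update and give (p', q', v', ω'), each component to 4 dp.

p' = (2.3600, 2.9600, -1.9920)
q' = (-0.0197, 0.8803, 0.3918, 0.2667)
v' = (-1.9940, -2.0015, 0.4025)
ω' = (-1.0254, -1.1953, -0.7840)

p + v·dt = (2.3600, 2.9600, -1.9920)
v' = v + a·dt = (-1.9940, -2.0015, 0.4025)
precession coupling ω×(Iω) = (0.0576, 0.0160, -0.0960)
α = I⁻¹(τ − ω×Iω) = (-1.2686, 0.2333, 0.8000)
new body rate ω' = (-1.0254, -1.1953, -0.7840)
q⊗(0,ω) = (1.5629954, 0.0533268, 0.4732220, -0.6405172)
updated quaternion q' = (-0.0197, 0.8803, 0.3918, 0.2667)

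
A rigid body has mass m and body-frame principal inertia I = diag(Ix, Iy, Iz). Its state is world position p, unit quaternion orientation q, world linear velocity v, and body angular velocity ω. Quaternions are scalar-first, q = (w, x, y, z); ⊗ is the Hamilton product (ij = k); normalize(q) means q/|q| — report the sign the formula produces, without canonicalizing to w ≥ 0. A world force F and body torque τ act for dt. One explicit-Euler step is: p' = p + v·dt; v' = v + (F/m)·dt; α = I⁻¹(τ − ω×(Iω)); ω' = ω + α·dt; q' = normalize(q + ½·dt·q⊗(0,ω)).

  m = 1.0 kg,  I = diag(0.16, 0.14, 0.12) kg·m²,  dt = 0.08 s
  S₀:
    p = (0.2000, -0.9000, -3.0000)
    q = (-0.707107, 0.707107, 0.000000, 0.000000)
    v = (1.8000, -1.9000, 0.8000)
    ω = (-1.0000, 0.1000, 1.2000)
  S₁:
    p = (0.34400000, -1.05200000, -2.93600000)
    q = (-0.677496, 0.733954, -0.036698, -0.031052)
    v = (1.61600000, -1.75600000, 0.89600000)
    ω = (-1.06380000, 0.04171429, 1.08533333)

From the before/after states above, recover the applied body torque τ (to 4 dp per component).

τ = (-0.1300, -0.1500, -0.1700)

rate change Δω = (-0.06380000, -0.05828571, -0.11466667)
ω₀×(Iω₀) = (-0.0024, -0.0480, 0.0020)
applied torque τ = (-0.1300, -0.1500, -0.1700)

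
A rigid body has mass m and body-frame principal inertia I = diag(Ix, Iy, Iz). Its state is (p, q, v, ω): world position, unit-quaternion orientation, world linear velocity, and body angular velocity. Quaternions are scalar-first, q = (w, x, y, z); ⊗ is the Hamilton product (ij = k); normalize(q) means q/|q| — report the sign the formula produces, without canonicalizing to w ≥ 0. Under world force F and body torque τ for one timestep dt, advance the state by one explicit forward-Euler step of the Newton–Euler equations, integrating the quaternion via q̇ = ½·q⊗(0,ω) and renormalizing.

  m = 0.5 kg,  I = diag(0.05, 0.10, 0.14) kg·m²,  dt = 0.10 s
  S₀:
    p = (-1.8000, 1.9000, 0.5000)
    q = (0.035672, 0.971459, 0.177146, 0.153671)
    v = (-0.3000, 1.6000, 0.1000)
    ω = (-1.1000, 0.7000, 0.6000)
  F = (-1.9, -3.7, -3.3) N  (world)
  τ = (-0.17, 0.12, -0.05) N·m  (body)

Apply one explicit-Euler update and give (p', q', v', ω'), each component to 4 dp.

a = F/m = (-3.8000, -7.4000, -6.6000)
p + v·dt = (-1.8300, 2.0600, 0.5100)
v' = v + a·dt = (-0.6800, 0.8600, -0.5600)
gyro term ω×Iω = (0.0168, 0.0594, -0.0385)
α = I⁻¹(τ − ω×Iω) = (-3.7360, 0.6060, -0.0821)
new body rate ω' = (-1.4736, 0.7606, 0.5918)
Hamilton product q⊗(0,ω) = (0.8524001, -0.0405213, -0.7269431, 0.8962851)
q' = normalize(q + ½dt·q⊗(0,ω)) = (0.0781, 0.9669, 0.1404, 0.1980)

p' = (-1.8300, 2.0600, 0.5100)
q' = (0.0781, 0.9669, 0.1404, 0.1980)
v' = (-0.6800, 0.8600, -0.5600)
ω' = (-1.4736, 0.7606, 0.5918)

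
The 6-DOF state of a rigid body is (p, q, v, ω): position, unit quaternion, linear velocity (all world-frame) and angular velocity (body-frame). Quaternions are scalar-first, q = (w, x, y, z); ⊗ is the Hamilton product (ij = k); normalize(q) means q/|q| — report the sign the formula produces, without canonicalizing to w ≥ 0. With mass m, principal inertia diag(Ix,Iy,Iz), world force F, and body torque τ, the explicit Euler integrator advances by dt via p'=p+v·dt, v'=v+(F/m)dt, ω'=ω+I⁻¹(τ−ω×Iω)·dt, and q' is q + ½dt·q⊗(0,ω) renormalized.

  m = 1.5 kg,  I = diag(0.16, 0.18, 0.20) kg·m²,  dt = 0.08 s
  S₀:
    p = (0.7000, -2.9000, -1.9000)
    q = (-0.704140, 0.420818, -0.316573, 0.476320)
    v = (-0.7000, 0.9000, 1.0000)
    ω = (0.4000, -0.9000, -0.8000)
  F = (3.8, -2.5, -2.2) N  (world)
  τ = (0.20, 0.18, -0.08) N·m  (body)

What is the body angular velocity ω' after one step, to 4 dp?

gyro term ω×Iω = (0.0144, 0.0128, -0.0072)
α = I⁻¹(τ − ω×Iω) = (1.1600, 0.9289, -0.3640)
ω + α·dt = (0.4928, -0.8257, -0.8291)

ω' = (0.4928, -0.8257, -0.8291)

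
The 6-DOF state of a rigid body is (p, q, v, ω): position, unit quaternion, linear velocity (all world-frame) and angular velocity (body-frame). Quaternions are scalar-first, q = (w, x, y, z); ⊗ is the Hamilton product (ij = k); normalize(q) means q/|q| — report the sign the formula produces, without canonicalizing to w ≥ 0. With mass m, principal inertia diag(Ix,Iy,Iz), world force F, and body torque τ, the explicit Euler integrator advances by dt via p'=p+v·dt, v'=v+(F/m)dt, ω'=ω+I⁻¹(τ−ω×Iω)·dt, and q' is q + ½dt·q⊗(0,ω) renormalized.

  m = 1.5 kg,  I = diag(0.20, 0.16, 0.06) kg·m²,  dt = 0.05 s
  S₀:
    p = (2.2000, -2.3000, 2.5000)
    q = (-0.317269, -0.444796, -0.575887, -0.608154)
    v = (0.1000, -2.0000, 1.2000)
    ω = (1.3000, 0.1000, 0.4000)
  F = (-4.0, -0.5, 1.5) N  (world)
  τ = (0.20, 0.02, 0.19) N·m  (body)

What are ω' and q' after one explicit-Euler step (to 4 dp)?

gyro term ω×Iω = (-0.0040, 0.0728, -0.0052)
angular accel α = (1.0200, -0.3300, 3.2533)
ω + α·dt = (1.3510, 0.0835, 0.5627)
Hamilton product q⊗(0,ω) = (0.8790851, -0.5819891, -0.6444087, 0.5772659)
q + ½dt·q⊗(0,ω), renormalized = (-0.2951, -0.4591, -0.5917, -0.5934)

ω' = (1.3510, 0.0835, 0.5627)
q' = (-0.2951, -0.4591, -0.5917, -0.5934)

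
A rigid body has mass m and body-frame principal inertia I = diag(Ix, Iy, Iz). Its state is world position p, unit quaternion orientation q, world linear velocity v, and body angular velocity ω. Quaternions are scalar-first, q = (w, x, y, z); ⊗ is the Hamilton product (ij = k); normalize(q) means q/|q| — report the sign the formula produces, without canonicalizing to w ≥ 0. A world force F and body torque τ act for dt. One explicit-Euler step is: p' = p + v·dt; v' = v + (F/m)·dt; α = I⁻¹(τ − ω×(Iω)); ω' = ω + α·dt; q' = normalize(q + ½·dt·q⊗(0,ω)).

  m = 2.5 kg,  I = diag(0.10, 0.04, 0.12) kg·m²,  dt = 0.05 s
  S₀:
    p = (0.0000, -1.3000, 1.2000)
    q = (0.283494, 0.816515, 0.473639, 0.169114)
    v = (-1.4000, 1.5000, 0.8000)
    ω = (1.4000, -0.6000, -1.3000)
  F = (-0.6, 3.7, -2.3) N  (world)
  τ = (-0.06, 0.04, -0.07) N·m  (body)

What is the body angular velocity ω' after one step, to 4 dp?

ω' = (1.3388, -0.5955, -1.3502)

(τ − ω×Iω)/I = (-1.2240, 0.0900, -1.0033)
new body rate ω' = (1.3388, -0.5955, -1.3502)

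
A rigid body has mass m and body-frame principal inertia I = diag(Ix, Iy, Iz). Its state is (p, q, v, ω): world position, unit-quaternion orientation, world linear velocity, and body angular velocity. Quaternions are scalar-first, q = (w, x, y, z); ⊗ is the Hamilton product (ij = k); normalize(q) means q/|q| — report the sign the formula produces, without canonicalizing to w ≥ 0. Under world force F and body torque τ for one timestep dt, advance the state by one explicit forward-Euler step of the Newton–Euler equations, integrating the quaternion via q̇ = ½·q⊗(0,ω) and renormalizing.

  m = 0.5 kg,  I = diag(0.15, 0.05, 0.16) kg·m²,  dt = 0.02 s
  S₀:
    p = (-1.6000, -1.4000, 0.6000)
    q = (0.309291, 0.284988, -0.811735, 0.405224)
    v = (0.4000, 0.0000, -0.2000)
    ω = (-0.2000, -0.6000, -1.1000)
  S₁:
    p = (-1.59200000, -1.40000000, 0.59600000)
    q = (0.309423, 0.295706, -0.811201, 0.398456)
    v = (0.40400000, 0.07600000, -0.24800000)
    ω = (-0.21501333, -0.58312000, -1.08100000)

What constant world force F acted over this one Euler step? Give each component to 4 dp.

Δv = v₁−v₀ = (0.00400000, 0.07600000, -0.04800000)
applied force F = (0.1000, 1.9000, -1.2000)

F = (0.1000, 1.9000, -1.2000)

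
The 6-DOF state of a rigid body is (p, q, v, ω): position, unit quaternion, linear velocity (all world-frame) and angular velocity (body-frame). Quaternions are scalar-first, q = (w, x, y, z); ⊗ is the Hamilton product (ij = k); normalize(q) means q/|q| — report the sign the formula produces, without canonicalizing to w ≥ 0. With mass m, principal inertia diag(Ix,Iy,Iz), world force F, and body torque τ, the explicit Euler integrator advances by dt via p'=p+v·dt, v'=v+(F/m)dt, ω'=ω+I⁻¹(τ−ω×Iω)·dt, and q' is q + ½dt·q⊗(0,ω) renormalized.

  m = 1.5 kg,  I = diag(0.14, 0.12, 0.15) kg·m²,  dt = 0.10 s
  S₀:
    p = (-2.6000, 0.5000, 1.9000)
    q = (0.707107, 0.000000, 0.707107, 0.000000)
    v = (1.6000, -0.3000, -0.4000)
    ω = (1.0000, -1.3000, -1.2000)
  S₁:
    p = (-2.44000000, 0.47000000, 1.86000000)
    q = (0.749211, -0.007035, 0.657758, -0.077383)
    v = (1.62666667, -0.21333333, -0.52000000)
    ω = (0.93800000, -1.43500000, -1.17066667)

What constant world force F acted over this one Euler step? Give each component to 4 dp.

F = (0.4000, 1.3000, -1.8000)

v₁ − v₀ = (0.02666667, 0.08666667, -0.12000000)
m·(v₁−v₀)/dt = (0.4000, 1.3000, -1.8000)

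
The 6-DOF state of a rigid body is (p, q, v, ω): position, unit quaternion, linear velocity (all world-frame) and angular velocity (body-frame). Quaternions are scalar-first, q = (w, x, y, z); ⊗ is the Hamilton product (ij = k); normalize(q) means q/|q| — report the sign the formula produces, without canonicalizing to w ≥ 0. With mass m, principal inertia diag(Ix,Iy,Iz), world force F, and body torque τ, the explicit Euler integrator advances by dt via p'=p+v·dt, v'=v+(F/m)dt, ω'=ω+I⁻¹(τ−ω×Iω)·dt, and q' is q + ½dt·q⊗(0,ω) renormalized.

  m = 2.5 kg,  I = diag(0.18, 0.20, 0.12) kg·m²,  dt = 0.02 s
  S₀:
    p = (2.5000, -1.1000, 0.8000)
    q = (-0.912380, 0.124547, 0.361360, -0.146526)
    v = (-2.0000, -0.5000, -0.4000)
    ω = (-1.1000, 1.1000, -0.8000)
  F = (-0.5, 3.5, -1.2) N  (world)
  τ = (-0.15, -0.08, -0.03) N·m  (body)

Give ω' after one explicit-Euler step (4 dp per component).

ω×(Iω) gyroscopic = (0.0704, 0.0528, -0.0242)
(τ − ω×Iω)/I = (-1.2244, -0.6640, -0.0483)
ω' = ω + α·dt = (-1.1245, 1.0867, -0.8010)

ω' = (-1.1245, 1.0867, -0.8010)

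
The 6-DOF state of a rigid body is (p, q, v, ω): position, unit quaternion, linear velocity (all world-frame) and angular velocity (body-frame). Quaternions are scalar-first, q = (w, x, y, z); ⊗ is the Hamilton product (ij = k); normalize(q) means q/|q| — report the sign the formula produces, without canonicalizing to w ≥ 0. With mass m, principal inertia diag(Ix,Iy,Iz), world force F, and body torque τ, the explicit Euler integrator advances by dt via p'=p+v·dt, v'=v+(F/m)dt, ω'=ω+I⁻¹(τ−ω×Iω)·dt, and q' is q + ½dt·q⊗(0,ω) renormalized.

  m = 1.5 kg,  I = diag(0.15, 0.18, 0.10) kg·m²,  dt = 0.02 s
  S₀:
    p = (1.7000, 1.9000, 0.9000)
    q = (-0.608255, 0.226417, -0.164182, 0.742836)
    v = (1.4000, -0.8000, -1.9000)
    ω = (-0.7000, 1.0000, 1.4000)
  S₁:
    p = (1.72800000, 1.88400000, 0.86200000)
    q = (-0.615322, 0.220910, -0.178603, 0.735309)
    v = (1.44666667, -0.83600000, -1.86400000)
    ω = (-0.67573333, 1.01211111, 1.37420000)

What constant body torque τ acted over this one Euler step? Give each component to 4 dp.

τ = (0.0700, 0.0600, -0.1500)

rate change Δω = (0.02426667, 0.01211111, -0.02580000)
I·α + gyro = (0.0700, 0.0600, -0.1500)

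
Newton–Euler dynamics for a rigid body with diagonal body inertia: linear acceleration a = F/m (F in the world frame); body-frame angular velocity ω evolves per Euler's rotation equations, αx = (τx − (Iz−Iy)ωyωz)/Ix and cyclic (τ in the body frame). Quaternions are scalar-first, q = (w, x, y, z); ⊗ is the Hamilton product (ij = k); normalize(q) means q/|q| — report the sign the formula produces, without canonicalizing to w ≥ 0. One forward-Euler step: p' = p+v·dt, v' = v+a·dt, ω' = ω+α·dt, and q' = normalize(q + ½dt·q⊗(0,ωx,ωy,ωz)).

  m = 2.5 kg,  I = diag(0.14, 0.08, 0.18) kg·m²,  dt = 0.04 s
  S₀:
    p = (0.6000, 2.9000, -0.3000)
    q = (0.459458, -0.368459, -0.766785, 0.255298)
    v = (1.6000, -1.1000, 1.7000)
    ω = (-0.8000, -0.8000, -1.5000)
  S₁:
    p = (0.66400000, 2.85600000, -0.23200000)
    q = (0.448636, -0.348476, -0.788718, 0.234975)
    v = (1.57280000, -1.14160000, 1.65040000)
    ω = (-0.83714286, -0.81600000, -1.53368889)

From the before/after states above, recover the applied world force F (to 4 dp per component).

F = (-1.7000, -2.6000, -3.1000)

Δv = v₁−v₀ = (-0.02720000, -0.04160000, -0.04960000)
F = m·Δv/dt = (-1.7000, -2.6000, -3.1000)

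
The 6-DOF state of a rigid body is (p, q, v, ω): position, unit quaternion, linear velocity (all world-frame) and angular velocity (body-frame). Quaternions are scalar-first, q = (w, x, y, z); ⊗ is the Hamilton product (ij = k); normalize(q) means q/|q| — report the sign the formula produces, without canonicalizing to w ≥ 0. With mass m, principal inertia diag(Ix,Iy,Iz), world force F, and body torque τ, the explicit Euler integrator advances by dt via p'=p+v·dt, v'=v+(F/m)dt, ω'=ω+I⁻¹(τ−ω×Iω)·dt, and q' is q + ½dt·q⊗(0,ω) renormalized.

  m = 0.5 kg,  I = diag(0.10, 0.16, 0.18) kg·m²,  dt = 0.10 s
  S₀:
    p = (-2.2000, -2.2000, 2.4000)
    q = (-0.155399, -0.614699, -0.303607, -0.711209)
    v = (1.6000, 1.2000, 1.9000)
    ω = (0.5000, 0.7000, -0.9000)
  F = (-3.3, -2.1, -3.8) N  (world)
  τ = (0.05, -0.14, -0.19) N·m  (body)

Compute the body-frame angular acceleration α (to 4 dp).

gyro term ω×Iω = (-0.0126, 0.0360, 0.0210)
α = I⁻¹(τ − ω×Iω) = (0.6260, -1.1000, -1.1722)

α = (0.6260, -1.1000, -1.1722)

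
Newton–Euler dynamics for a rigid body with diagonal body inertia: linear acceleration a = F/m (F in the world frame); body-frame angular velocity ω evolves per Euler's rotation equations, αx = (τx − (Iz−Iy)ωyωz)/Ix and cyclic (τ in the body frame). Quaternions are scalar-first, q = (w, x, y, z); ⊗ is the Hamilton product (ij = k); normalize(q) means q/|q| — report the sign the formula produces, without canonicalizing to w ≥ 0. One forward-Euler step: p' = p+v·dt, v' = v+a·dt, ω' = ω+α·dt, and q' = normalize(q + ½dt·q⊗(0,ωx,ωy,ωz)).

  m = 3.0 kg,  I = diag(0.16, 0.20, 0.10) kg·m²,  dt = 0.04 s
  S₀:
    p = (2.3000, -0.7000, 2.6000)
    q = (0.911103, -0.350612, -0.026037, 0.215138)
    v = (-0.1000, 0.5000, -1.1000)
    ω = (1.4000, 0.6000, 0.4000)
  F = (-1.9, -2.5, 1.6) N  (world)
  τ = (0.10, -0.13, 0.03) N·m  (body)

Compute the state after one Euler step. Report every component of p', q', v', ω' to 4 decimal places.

linear accel F/m = (-0.6333, -0.8333, 0.5333)
p + v·dt = (2.2960, -0.6800, 2.5560)
v' = v + a·dt = (-0.1253, 0.4667, -1.0787)
gyro term ω×Iω = (-0.0240, 0.0336, 0.0336)
angular accel α = (0.7750, -0.8180, -0.0360)
ω + α·dt = (1.4310, 0.5673, 0.3986)
Hamilton product q⊗(0,ω) = (0.4204238, 1.1360466, 0.9880998, 0.1905258)
q + ½dt·q⊗(0,ω), renormalized = (0.9191, -0.3277, -0.0063, 0.2188)

p' = (2.2960, -0.6800, 2.5560)
q' = (0.9191, -0.3277, -0.0063, 0.2188)
v' = (-0.1253, 0.4667, -1.0787)
ω' = (1.4310, 0.5673, 0.3986)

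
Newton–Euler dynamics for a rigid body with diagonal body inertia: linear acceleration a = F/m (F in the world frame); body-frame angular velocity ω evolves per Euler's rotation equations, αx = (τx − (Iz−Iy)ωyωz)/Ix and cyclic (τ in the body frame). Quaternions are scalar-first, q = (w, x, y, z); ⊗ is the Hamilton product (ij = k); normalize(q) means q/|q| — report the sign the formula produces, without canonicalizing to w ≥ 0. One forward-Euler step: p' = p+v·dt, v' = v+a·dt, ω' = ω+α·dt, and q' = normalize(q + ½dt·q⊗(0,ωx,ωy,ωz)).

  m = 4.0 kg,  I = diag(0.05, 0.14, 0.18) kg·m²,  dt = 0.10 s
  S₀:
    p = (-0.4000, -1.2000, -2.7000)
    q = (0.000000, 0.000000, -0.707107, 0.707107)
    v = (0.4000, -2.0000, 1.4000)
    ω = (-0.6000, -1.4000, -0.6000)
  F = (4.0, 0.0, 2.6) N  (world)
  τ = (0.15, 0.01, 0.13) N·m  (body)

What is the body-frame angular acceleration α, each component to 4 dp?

α = (2.3280, 0.4057, 0.3022)

ω×(Iω) gyroscopic = (0.0336, -0.0468, 0.0756)
α = I⁻¹(τ − ω×Iω) = (2.3280, 0.4057, 0.3022)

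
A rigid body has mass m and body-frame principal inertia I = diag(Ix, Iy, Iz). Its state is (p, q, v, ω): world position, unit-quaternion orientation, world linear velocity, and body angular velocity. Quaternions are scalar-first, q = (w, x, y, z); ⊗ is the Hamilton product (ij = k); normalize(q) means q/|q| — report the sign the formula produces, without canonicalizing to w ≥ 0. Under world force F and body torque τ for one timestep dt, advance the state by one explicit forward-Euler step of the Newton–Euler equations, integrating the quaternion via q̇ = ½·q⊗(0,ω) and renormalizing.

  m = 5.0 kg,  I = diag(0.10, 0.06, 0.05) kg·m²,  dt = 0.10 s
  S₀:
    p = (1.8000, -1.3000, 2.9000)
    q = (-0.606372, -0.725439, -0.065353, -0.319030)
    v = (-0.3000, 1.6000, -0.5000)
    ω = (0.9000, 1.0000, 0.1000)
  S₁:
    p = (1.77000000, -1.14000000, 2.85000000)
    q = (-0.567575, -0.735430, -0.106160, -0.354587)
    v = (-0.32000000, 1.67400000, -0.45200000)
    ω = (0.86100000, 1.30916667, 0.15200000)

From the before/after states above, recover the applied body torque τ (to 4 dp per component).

rate change Δω = (-0.03900000, 0.30916667, 0.05200000)
applied torque τ = (-0.0400, 0.1900, -0.0100)

τ = (-0.0400, 0.1900, -0.0100)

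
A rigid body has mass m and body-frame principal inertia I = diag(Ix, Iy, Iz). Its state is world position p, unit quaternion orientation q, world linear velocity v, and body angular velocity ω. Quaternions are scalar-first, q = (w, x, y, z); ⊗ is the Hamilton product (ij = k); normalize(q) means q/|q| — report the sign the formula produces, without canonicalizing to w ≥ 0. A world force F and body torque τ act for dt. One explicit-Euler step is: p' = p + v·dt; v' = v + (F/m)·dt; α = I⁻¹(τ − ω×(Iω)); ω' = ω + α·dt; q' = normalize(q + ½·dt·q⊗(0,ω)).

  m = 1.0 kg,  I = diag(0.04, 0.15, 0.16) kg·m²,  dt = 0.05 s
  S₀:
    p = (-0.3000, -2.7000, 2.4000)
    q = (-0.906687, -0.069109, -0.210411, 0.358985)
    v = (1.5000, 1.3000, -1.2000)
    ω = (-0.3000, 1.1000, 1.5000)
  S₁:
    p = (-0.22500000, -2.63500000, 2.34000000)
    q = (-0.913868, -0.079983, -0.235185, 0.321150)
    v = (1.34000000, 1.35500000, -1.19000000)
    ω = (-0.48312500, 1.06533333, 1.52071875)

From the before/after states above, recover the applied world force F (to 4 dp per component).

F = (-3.2000, 1.1000, 0.2000)

v₁ − v₀ = (-0.16000000, 0.05500000, 0.01000000)
applied force F = (-3.2000, 1.1000, 0.2000)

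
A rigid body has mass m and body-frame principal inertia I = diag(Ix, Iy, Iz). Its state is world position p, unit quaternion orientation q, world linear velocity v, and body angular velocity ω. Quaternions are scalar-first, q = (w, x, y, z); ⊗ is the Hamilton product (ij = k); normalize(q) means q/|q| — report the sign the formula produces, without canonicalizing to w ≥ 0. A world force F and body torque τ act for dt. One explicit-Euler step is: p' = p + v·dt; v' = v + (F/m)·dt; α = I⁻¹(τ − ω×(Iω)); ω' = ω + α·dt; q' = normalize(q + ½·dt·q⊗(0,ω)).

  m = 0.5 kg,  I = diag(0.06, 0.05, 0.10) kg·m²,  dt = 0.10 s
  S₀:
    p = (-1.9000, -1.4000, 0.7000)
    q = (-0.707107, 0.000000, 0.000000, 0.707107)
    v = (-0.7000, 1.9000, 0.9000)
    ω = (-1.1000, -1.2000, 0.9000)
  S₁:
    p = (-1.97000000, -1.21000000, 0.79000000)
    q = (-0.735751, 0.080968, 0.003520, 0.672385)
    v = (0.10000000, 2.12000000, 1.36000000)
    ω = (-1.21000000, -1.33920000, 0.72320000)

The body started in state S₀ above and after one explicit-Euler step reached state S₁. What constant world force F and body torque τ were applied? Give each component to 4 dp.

Δω = ω₁−ω₀ = (-0.11000000, -0.13920000, -0.17680000)
I·α + gyro = (-0.1200, -0.0300, -0.1900)
velocity change Δv = (0.80000000, 0.22000000, 0.46000000)
m·(v₁−v₀)/dt = (4.0000, 1.1000, 2.3000)

F = (4.0000, 1.1000, 2.3000)
τ = (-0.1200, -0.0300, -0.1900)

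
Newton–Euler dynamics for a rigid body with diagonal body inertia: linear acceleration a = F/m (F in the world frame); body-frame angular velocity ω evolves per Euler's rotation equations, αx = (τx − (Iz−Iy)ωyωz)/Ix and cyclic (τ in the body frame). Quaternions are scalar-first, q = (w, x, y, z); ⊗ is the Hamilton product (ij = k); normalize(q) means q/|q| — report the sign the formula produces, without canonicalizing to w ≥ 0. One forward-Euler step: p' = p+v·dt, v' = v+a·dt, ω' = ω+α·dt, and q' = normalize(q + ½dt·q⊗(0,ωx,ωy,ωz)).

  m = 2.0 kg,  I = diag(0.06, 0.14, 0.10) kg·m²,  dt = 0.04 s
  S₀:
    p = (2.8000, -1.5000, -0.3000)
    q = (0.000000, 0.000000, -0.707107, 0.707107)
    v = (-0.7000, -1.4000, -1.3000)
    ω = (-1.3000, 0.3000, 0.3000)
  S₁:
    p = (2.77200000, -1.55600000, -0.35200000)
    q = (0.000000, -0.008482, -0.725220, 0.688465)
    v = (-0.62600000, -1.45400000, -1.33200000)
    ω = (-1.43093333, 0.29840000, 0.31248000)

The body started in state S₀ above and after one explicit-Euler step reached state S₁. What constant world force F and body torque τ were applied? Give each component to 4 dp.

F = (3.7000, -2.7000, -1.6000)
τ = (-0.2000, 0.0100, 0.0000)

velocity change Δv = (0.07400000, -0.05400000, -0.03200000)
m·(v₁−v₀)/dt = (3.7000, -2.7000, -1.6000)
ω₁ − ω₀ = (-0.13093333, -0.00160000, 0.01248000)
gyro term ω₀×Iω₀ = (-0.0036, 0.0156, -0.0312)
I·α + gyro = (-0.2000, 0.0100, 0.0000)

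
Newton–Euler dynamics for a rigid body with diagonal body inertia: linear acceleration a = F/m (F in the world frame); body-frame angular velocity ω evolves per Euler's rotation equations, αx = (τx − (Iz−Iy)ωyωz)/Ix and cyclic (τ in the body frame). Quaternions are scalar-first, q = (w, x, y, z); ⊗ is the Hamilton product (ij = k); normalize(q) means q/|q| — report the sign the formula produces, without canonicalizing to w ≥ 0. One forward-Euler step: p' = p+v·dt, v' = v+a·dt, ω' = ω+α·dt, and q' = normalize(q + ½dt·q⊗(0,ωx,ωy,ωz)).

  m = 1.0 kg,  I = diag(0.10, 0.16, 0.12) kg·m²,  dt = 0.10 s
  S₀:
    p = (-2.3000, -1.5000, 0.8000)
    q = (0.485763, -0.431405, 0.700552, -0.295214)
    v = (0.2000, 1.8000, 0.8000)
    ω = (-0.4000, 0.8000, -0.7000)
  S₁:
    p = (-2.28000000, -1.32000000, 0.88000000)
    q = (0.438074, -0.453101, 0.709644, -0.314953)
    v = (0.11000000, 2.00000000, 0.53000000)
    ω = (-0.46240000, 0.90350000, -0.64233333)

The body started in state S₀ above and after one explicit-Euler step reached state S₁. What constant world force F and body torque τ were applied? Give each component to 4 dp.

F = (-0.9000, 2.0000, -2.7000)
τ = (-0.0400, 0.1600, 0.0500)

velocity change Δv = (-0.09000000, 0.20000000, -0.27000000)
m·(v₁−v₀)/dt = (-0.9000, 2.0000, -2.7000)
Δω = ω₁−ω₀ = (-0.06240000, 0.10350000, 0.05766667)
ω₀×(Iω₀) = (0.0224, -0.0056, -0.0192)
I·α + gyro = (-0.0400, 0.1600, 0.0500)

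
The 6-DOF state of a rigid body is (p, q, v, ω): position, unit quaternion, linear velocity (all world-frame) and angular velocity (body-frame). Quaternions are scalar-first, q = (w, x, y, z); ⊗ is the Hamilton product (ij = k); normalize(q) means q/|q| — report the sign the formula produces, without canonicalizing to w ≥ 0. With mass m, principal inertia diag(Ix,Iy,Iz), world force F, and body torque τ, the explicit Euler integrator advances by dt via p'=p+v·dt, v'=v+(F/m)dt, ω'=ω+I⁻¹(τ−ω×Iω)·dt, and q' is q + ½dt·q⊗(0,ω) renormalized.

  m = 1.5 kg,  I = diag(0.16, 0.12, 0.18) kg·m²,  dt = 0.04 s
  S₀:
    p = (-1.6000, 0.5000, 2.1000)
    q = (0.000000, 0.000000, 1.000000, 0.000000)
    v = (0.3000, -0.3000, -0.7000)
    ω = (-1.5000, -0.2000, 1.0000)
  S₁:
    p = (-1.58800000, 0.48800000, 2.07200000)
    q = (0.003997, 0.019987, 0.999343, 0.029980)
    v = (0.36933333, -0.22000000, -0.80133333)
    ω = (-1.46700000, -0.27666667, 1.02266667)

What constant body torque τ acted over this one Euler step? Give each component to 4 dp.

τ = (0.1200, -0.2000, 0.0900)

ω₁ − ω₀ = (0.03300000, -0.07666667, 0.02266667)
applied torque τ = (0.1200, -0.2000, 0.0900)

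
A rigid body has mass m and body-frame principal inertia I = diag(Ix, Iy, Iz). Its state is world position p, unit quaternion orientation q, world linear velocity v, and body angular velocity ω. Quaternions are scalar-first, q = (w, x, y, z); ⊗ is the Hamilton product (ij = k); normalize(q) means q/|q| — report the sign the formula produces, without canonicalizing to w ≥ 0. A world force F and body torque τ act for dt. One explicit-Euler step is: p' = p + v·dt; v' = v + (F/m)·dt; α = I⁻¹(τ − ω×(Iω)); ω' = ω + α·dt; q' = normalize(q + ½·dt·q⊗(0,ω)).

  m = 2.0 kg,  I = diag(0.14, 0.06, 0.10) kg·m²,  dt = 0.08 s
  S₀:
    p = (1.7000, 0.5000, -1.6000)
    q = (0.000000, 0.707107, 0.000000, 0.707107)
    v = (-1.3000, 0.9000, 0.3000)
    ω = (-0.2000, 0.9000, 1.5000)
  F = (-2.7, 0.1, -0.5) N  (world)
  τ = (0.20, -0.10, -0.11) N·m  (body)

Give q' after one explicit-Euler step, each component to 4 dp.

Hamilton product q⊗(0,ω) = (-0.9192391, -0.6363963, -1.2020819, 0.6363963)
q' = normalize(q + ½dt·q⊗(0,ω)) = (-0.0367, 0.6800, -0.0480, 0.7308)

q' = (-0.0367, 0.6800, -0.0480, 0.7308)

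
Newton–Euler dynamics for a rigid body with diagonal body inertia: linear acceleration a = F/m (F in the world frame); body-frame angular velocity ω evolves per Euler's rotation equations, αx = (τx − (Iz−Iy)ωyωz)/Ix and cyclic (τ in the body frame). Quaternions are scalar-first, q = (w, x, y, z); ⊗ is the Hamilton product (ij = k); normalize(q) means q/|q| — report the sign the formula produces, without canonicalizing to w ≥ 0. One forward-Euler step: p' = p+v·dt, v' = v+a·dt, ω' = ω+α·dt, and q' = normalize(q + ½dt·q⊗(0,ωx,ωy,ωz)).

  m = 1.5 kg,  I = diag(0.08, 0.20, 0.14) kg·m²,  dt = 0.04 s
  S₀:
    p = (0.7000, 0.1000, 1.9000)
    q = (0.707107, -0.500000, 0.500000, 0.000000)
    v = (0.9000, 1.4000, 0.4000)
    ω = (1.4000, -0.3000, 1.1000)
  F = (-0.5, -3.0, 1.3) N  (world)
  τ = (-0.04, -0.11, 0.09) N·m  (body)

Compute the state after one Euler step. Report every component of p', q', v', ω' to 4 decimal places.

ω×(Iω) gyroscopic = (0.0198, -0.0924, -0.0504)
α = I⁻¹(τ − ω×Iω) = (-0.7475, -0.0880, 1.0029)
ω' = ω + α·dt = (1.3701, -0.3035, 1.1401)
Hamilton product q⊗(0,ω) = (0.8500000, 1.5399498, 0.3378679, 0.2278177)
updated quaternion q' = (0.7236, -0.4689, 0.5064, 0.0046)
a = (-0.3333, -2.0000, 0.8667)
p + v·dt = (0.7360, 0.1560, 1.9160)
v + (F/m)dt = (0.8867, 1.3200, 0.4347)

p' = (0.7360, 0.1560, 1.9160)
q' = (0.7236, -0.4689, 0.5064, 0.0046)
v' = (0.8867, 1.3200, 0.4347)
ω' = (1.3701, -0.3035, 1.1401)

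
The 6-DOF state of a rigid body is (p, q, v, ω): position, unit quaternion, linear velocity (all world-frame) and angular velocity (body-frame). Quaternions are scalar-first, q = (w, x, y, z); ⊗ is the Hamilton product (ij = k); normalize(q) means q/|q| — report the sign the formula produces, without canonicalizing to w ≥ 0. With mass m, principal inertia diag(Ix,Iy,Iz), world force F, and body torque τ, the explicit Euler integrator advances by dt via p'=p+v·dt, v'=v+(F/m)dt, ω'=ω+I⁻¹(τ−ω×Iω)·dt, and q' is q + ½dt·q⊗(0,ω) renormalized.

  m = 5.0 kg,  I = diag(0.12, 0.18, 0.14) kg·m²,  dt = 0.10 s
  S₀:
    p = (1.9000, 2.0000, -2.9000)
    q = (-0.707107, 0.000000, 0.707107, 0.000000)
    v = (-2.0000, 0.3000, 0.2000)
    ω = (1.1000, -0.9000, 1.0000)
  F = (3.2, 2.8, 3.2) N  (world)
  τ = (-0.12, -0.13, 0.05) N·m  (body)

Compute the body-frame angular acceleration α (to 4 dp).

α = (-1.3000, -0.6000, 0.7814)

ω×(Iω) gyroscopic = (0.0360, -0.0220, -0.0594)
(τ − ω×Iω)/I = (-1.3000, -0.6000, 0.7814)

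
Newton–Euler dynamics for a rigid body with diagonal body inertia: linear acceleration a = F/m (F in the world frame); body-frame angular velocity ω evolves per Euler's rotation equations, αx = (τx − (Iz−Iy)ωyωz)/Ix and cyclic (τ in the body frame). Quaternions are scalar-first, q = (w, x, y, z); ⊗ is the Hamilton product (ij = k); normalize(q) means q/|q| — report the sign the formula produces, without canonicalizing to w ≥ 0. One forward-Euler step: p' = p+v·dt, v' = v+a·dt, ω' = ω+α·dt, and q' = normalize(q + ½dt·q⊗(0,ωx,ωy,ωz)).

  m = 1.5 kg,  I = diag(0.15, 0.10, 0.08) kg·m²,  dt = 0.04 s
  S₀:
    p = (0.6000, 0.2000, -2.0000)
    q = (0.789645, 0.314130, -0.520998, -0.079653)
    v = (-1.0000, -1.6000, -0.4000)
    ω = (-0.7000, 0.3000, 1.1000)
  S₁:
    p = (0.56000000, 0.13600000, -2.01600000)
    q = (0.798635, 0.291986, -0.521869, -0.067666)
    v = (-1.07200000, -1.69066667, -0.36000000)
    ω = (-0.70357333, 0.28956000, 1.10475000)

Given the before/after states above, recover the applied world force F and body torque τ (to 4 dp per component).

v₁ − v₀ = (-0.07200000, -0.09066667, 0.04000000)
m·(v₁−v₀)/dt = (-2.7000, -3.4000, 1.5000)
rate change Δω = (-0.00357333, -0.01044000, 0.00475000)
precession coupling = (-0.0066, -0.0539, 0.0105)
applied torque τ = (-0.0200, -0.0800, 0.0200)

F = (-2.7000, -3.4000, 1.5000)
τ = (-0.0200, -0.0800, 0.0200)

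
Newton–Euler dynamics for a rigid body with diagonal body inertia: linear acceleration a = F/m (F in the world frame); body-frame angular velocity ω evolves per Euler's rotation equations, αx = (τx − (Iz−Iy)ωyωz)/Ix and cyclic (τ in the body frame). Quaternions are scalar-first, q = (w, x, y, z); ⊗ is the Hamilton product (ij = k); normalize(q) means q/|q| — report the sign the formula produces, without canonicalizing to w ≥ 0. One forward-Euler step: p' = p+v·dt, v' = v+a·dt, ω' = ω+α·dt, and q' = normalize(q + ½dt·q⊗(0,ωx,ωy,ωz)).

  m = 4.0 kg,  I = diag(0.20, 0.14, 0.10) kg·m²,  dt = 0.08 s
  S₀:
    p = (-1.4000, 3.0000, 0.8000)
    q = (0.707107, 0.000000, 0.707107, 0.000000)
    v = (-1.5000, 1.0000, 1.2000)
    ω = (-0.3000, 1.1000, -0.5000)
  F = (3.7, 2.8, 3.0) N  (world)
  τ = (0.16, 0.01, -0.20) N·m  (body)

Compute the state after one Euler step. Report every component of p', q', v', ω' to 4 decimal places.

ω×(Iω) gyroscopic = (0.0220, 0.0150, 0.0198)
(τ − ω×Iω)/I = (0.6900, -0.0357, -2.1980)
ω + α·dt = (-0.2448, 1.0971, -0.6758)
2q̇ = q⊗(0,ω) = (-0.7778177, -0.5656856, 0.7778177, -0.1414214)
q + ½dt·q⊗(0,ω), renormalized = (0.6752, -0.0226, 0.7373, -0.0056)
new position p' = (-1.5200, 3.0800, 0.8960)
v + (F/m)dt = (-1.4260, 1.0560, 1.2600)

p' = (-1.5200, 3.0800, 0.8960)
q' = (0.6752, -0.0226, 0.7373, -0.0056)
v' = (-1.4260, 1.0560, 1.2600)
ω' = (-0.2448, 1.0971, -0.6758)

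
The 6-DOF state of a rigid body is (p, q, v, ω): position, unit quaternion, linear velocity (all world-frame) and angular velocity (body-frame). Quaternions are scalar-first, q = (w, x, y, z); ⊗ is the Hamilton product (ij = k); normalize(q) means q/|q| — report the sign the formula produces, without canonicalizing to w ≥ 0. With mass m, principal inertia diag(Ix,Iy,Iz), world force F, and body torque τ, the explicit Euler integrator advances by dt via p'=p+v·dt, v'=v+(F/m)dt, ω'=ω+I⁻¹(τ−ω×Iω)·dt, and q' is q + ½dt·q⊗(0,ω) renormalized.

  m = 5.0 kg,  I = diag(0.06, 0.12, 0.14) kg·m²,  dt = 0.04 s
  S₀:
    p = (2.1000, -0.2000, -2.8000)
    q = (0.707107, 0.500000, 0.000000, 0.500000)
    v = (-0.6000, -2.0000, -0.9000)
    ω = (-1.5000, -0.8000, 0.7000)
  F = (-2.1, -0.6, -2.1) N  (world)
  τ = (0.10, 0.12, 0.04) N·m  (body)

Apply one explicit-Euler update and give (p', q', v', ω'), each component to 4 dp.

linear accel F/m = (-0.4200, -0.1200, -0.4200)
p + v·dt = (2.0760, -0.2800, -2.8360)
new velocity v' = (-0.6168, -2.0048, -0.9168)
gyro term ω×Iω = (-0.0112, 0.0840, 0.0720)
angular accel α = (1.8533, 0.3000, -0.2286)
new body rate ω' = (-1.4259, -0.7880, 0.6909)
q⊗(0,ω) = (0.4000000, -0.6606605, -1.6656856, 0.0949749)
updated quaternion q' = (0.7146, 0.4865, -0.0333, 0.5016)

p' = (2.0760, -0.2800, -2.8360)
q' = (0.7146, 0.4865, -0.0333, 0.5016)
v' = (-0.6168, -2.0048, -0.9168)
ω' = (-1.4259, -0.7880, 0.6909)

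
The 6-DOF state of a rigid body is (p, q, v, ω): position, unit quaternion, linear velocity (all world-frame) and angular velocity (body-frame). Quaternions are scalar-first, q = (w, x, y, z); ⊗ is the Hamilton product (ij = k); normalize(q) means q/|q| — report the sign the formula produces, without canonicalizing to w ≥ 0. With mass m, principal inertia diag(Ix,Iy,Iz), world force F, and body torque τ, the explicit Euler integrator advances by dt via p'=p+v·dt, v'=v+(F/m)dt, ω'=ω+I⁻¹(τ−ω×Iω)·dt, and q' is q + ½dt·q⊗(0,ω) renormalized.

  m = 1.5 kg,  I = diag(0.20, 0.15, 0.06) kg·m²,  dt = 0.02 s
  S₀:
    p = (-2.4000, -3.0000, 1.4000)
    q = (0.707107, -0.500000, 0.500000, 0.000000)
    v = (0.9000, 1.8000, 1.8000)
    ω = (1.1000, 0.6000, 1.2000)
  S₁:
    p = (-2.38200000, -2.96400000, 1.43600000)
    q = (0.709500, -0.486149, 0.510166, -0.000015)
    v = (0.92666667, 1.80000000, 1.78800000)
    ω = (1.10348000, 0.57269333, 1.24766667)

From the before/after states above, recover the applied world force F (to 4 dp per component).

F = (2.0000, 0.0000, -0.9000)

velocity change Δv = (0.02666667, 0.00000000, -0.01200000)
F = m·Δv/dt = (2.0000, 0.0000, -0.9000)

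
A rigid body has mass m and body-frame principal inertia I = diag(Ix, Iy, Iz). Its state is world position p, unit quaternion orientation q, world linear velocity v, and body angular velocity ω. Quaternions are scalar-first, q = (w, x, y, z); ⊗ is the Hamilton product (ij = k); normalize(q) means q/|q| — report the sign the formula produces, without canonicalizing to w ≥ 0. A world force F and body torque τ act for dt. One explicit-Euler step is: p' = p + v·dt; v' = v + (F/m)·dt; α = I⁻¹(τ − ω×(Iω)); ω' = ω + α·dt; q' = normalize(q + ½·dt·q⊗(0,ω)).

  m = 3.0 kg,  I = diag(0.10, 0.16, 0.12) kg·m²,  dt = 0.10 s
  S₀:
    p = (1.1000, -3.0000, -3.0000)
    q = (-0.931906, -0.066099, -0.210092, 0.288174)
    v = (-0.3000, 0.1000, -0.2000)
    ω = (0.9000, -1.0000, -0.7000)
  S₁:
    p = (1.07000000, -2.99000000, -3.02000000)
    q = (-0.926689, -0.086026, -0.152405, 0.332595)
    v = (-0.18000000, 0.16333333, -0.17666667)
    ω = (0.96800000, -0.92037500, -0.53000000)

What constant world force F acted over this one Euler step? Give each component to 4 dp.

F = (3.6000, 1.9000, 0.7000)

velocity change Δv = (0.12000000, 0.06333333, 0.02333333)
applied force F = (3.6000, 1.9000, 0.7000)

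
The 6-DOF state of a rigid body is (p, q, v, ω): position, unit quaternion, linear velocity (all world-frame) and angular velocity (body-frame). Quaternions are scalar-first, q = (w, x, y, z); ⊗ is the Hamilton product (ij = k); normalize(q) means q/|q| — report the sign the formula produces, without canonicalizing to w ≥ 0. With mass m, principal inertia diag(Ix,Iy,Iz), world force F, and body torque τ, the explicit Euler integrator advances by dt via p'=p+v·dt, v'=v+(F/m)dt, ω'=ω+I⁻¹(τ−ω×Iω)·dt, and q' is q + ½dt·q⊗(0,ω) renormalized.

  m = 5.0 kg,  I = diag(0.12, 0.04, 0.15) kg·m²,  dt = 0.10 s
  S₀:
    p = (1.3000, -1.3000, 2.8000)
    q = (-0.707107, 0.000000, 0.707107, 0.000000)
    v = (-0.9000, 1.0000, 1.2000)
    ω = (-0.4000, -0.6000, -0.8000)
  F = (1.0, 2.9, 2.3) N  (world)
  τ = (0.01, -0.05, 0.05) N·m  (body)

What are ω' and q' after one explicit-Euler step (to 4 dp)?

angular accel α = (-0.3567, -1.0100, 0.4613)
new body rate ω' = (-0.4357, -0.7010, -0.7539)
q⊗(0,ω) = (0.4242642, -0.2828428, 0.4242642, 0.8485284)
updated quaternion q' = (-0.6849, -0.0141, 0.7273, 0.0424)

ω' = (-0.4357, -0.7010, -0.7539)
q' = (-0.6849, -0.0141, 0.7273, 0.0424)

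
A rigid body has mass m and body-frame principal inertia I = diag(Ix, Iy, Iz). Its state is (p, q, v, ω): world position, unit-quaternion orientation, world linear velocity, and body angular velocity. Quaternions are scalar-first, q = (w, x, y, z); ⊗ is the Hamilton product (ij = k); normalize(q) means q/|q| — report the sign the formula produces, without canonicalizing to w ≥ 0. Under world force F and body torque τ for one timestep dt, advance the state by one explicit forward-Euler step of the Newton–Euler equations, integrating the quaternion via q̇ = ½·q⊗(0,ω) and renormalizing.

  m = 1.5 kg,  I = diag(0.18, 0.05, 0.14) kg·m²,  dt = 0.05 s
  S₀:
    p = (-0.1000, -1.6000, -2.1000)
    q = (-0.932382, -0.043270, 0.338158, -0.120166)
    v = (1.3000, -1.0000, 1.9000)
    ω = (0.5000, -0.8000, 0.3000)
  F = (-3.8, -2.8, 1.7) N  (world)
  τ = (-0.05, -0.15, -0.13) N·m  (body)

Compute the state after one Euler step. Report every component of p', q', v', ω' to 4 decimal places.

p' = (-0.0350, -1.6500, -2.0050)
q' = (-0.9239, -0.0548, 0.3555, -0.1305)
v' = (1.1733, -1.0933, 1.9567)
ω' = (0.4921, -0.9560, 0.2350)

linear accel F/m = (-2.5333, -1.8667, 1.1333)
p' = p + v·dt = (-0.0350, -1.6500, -2.0050)
new velocity v' = (1.1733, -1.0933, 1.9567)
gyro term ω×Iω = (-0.0216, 0.0060, 0.0520)
angular accel α = (-0.1578, -3.1200, -1.3000)
ω' = ω + α·dt = (0.4921, -0.9560, 0.2350)
2q̇ = q⊗(0,ω) = (0.3282112, -0.4608764, 0.6988036, -0.4141776)
q' = normalize(q + ½dt·q⊗(0,ω)) = (-0.9239, -0.0548, 0.3555, -0.1305)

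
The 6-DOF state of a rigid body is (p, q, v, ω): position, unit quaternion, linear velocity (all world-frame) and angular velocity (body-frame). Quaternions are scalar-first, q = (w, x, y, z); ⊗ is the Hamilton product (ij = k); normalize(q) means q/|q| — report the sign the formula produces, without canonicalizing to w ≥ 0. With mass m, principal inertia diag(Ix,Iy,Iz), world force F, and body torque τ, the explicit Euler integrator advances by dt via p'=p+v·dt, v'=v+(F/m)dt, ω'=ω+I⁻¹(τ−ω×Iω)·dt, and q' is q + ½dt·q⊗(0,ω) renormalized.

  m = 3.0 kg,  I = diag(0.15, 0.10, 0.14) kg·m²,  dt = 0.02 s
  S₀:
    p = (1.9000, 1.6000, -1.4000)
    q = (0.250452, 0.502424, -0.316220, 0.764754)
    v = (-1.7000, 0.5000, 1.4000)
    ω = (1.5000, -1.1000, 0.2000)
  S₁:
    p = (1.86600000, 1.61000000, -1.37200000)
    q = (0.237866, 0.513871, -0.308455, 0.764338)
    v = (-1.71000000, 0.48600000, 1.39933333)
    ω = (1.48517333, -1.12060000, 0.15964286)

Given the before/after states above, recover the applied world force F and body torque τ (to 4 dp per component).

F = (-1.5000, -2.1000, -0.1000)
τ = (-0.1200, -0.1000, -0.2000)

ω₁ − ω₀ = (-0.01482667, -0.02060000, -0.04035714)
gyro term ω₀×Iω₀ = (-0.0088, 0.0030, 0.0825)
I·α + gyro = (-0.1200, -0.1000, -0.2000)
v₁ − v₀ = (-0.01000000, -0.01400000, -0.00066667)
m·(v₁−v₀)/dt = (-1.5000, -2.1000, -0.1000)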